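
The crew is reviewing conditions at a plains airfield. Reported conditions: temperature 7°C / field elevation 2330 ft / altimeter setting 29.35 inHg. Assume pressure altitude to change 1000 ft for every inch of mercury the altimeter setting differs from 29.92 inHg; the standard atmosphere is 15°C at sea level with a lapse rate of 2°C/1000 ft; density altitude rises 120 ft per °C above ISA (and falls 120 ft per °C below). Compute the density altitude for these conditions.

Pressure altitude = 2330 + (29.92 − 29.35) × 1000 = 2330 + (+570) = 2900 ft.
ISA temperature at 2900 ft = 15 − 2 × (2900/1000) = 9.2°C.
ISA deviation = 7 − 9.2 = -2.2°C.
Density altitude = 2900 + 120 × (-2.2) = 2636 ft.

2636 ft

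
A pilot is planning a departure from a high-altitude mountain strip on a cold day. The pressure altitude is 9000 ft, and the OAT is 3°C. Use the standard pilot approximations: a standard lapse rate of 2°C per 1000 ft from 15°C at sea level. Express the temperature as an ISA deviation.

ISA+6°C

ISA temperature at 9000 ft = 15 − 2 × (9000/1000) = -3°C.
Deviation = OAT − ISA = 3 − (-3) = +6°C.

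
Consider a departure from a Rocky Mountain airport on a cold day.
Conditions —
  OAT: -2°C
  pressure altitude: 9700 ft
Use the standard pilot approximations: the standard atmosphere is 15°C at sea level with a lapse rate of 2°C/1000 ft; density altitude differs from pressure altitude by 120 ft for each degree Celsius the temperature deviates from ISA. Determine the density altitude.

9988 ft

ISA temperature at 9700 ft = 15 − 2 × (9700/1000) = -4.4°C.
ISA deviation = -2 − (-4.4) = +2.4°C.
Density altitude = 9700 + 120 × (2.4) = 9700 + (+288) = 9988 ft.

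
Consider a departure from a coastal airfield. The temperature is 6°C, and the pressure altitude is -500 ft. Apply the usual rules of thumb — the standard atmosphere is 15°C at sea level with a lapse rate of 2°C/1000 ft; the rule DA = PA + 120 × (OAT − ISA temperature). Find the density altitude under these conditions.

-1700 ft

ISA temperature at -500 ft = 15 − 2 × (-500/1000) = 16°C.
ISA deviation = 6 − 16 = -10°C.
Density altitude = -500 + 120 × (-10) = -500 + (-1200) = -1700 ft.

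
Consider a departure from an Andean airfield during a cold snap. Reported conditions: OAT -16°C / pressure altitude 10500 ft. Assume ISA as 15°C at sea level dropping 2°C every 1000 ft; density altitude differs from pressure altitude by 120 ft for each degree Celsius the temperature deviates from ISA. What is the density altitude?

ISA temperature at 10500 ft = 15 − 2 × (10500/1000) = -6°C.
ISA deviation = -16 − (-6) = -10°C.
Density altitude = 10500 + 120 × (-10) = 10500 + (-1200) = 9300 ft.

9300 ft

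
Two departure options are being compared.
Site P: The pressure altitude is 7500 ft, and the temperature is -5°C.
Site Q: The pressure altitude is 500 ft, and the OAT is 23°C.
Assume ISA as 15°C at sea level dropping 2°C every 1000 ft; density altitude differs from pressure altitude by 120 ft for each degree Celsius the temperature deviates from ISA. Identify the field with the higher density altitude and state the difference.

Site P by 5320 ft

Site P: ISA temp = 0°C, deviation -5°C, DA = 7500 + 120 × (-5) = 6900 ft.
Site Q: ISA temp = 14°C, deviation +9°C, DA = 500 + 120 × 9 = 1580 ft.
Site P is higher by 6900 − 1580 = 5320 ft.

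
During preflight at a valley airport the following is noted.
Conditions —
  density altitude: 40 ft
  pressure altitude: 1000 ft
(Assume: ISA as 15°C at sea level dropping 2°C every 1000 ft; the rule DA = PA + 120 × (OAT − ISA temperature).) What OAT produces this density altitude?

5°C

Density altitude − pressure altitude = 40 − 1000 = -960 ft.
At 120 ft/°C that is an ISA deviation of -960/120 = -8°C.
ISA temperature at 1000 ft = 15 − 2 × (1000/1000) = 13°C.
OAT = ISA + deviation = 13 + (-8) = 5°C.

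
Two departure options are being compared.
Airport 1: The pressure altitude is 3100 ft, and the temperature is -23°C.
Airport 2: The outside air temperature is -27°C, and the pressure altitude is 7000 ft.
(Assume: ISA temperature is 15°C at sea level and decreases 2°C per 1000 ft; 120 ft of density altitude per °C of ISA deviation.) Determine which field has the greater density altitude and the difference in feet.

Airport 1: ISA temp = 8.8°C, deviation -31.8°C, DA = 3100 + 120 × (-31.8) = -716 ft.
Airport 2: ISA temp = 1°C, deviation -28°C, DA = 7000 + 120 × (-28) = 3640 ft.
Airport 2 is higher by 3640 − (-716) = 4356 ft.

Airport 2 by 4356 ft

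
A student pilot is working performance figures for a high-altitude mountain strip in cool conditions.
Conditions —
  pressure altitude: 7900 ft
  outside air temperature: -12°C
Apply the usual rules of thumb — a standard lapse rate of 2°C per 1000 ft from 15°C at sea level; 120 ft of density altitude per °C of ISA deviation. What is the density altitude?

6556 ft

ISA temperature at 7900 ft = 15 − 2 × (7900/1000) = -0.8°C.
ISA deviation = -12 − (-0.8) = -11.2°C.
Density altitude = 7900 + 120 × (-11.2) = 7900 + (-1344) = 6556 ft.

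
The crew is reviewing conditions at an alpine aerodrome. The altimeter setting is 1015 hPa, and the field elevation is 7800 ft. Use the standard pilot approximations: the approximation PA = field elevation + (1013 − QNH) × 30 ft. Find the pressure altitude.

Pressure correction = (1013 − 1015) × 30 = -60 ft.
Pressure altitude = 7800 + (-60) = 7740 ft.

7740 ft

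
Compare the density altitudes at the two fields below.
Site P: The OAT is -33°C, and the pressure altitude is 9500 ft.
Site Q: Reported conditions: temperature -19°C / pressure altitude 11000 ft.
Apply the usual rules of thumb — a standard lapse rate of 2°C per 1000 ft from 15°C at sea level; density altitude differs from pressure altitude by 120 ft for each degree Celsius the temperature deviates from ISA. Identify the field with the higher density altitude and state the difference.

Site P: ISA temp = -4°C, deviation -29°C, DA = 9500 + 120 × (-29) = 6020 ft.
Site Q: ISA temp = -7°C, deviation -12°C, DA = 11000 + 120 × (-12) = 9560 ft.
Site Q is higher by 9560 − 6020 = 3540 ft.

Site Q by 3540 ft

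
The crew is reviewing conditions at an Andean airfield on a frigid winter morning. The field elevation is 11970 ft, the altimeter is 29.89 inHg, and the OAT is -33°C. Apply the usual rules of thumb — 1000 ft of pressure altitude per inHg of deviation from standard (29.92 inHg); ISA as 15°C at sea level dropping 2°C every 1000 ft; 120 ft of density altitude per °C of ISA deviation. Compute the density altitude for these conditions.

Pressure altitude = 11970 + (29.92 − 29.89) × 1000 = 11970 + (+30) = 12000 ft.
ISA temperature at 12000 ft = 15 − 2 × (12000/1000) = -9°C.
ISA deviation = -33 − (-9) = -24°C.
Density altitude = 12000 + 120 × (-24) = 9120 ft.

9120 ft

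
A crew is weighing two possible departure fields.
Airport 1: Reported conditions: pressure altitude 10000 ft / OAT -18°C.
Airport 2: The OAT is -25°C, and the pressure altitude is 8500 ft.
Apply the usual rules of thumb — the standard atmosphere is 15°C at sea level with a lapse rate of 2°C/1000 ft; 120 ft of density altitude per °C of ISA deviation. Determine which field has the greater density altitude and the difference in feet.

Airport 1 by 2700 ft

Airport 1: ISA temp = -5°C, deviation -13°C, DA = 10000 + 120 × (-13) = 8440 ft.
Airport 2: ISA temp = -2°C, deviation -23°C, DA = 8500 + 120 × (-23) = 5740 ft.
Airport 1 is higher by 8440 − 5740 = 2700 ft.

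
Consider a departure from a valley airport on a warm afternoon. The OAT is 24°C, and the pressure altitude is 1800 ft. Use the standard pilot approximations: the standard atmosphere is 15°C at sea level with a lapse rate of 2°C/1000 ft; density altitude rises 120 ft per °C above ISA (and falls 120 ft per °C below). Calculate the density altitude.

3312 ft

ISA temperature at 1800 ft = 15 − 2 × (1800/1000) = 11.4°C.
ISA deviation = 24 − 11.4 = +12.6°C.
Density altitude = 1800 + 120 × (12.6) = 1800 + (+1512) = 3312 ft.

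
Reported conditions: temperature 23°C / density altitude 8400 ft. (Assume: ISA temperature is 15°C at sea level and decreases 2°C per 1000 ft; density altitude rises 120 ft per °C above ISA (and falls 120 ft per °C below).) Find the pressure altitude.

6000 ft

DA = PA + 120 × (OAT − (15 − 2·PA/1000)) = PA + 120·OAT − 1800 + 0.24·PA = 1.24·PA + 120·OAT − 1800.
So 1.24·PA = 8400 − 120 × 23 + 1800 = 7440.
PA = 7440 / 1.24 = 6000 ft.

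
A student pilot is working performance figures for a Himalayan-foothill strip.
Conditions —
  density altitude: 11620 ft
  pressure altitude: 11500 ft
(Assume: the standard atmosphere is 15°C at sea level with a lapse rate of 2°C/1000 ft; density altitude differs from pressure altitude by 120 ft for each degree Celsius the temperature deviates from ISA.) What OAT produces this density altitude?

-7°C

Density altitude − pressure altitude = 11620 − 11500 = +120 ft.
At 120 ft/°C that is an ISA deviation of 120/120 = +1°C.
ISA temperature at 11500 ft = 15 − 2 × (11500/1000) = -8°C.
OAT = ISA + deviation = -8 + (+1) = -7°C.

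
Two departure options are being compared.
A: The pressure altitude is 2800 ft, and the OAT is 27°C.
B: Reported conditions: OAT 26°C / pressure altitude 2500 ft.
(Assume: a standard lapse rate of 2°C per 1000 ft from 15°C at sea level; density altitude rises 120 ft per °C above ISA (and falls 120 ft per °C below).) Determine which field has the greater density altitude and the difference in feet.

A: ISA temp = 9.4°C, deviation +17.6°C, DA = 2800 + 120 × 17.6 = 4912 ft.
B: ISA temp = 10°C, deviation +16°C, DA = 2500 + 120 × 16 = 4420 ft.
A is higher by 4912 − 4420 = 492 ft.

A by 492 ft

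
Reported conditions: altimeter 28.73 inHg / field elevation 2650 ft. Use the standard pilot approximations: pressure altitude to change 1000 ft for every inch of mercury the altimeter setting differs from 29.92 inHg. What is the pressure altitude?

Pressure correction = (29.92 − 28.73) × 1000 = +1190 ft.
Pressure altitude = 2650 + (+1190) = 3840 ft.

3840 ft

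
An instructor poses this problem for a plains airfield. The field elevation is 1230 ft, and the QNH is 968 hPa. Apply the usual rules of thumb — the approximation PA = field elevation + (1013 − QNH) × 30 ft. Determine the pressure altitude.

Pressure correction = (1013 − 968) × 30 = +1350 ft.
Pressure altitude = 1230 + (+1350) = 2580 ft.

2580 ft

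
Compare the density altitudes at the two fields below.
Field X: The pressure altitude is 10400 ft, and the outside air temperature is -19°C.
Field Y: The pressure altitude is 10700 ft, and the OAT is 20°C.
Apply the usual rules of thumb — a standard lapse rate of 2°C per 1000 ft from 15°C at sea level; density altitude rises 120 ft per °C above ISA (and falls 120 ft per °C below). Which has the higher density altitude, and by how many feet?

Field Y by 5052 ft

Field X: ISA temp = -5.8°C, deviation -13.2°C, DA = 10400 + 120 × (-13.2) = 8816 ft.
Field Y: ISA temp = -6.4°C, deviation +26.4°C, DA = 10700 + 120 × 26.4 = 13868 ft.
Field Y is higher by 13868 − 8816 = 5052 ft.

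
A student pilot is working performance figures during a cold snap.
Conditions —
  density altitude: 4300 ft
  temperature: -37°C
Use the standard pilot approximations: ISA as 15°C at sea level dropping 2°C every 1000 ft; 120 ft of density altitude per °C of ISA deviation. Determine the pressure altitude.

8500 ft

DA = PA + 120 × (OAT − (15 − 2·PA/1000)) = PA + 120·OAT − 1800 + 0.24·PA = 1.24·PA + 120·OAT − 1800.
So 1.24·PA = 4300 − 120 × (-37) + 1800 = 10540.
PA = 10540 / 1.24 = 8500 ft.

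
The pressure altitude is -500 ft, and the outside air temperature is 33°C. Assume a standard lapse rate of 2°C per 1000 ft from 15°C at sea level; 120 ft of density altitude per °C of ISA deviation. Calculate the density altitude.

1540 ft

ISA temperature at -500 ft = 15 − 2 × (-500/1000) = 16°C.
ISA deviation = 33 − 16 = +17°C.
Density altitude = -500 + 120 × (17) = -500 + (+2040) = 1540 ft.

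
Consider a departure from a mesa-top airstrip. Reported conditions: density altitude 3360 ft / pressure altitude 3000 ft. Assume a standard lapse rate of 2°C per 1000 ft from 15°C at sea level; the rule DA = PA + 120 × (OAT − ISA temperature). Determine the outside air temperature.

Density altitude − pressure altitude = 3360 − 3000 = +360 ft.
At 120 ft/°C that is an ISA deviation of 360/120 = +3°C.
ISA temperature at 3000 ft = 15 − 2 × (3000/1000) = 9°C.
OAT = ISA + deviation = 9 + (+3) = 12°C.

12°C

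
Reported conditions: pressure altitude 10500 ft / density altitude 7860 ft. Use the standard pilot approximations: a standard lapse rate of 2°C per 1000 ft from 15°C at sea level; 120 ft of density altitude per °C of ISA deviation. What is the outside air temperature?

-28°C

Density altitude − pressure altitude = 7860 − 10500 = -2640 ft.
At 120 ft/°C that is an ISA deviation of -2640/120 = -22°C.
ISA temperature at 10500 ft = 15 − 2 × (10500/1000) = -6°C.
OAT = ISA + deviation = -6 + (-22) = -28°C.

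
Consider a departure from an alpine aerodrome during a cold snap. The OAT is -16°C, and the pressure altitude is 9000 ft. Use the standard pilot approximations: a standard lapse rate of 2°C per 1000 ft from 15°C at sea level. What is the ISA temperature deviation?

ISA-13°C

ISA temperature at 9000 ft = 15 − 2 × (9000/1000) = -3°C.
Deviation = OAT − ISA = -16 − (-3) = -13°C.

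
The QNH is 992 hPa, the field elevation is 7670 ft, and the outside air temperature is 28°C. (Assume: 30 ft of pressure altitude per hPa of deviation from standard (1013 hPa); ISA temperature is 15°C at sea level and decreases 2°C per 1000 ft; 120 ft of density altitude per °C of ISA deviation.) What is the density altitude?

11852 ft

Pressure altitude = 7670 + (1013 − 992) × 30 = 7670 + (+630) = 8300 ft.
ISA temperature at 8300 ft = 15 − 2 × (8300/1000) = -1.6°C.
ISA deviation = 28 − (-1.6) = +29.6°C.
Density altitude = 8300 + 120 × (29.6) = 11852 ft.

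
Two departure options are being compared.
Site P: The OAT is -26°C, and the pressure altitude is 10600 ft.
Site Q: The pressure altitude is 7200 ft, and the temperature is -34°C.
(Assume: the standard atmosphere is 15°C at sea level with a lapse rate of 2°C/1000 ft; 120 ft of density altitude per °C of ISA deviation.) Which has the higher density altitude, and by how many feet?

Site P by 5176 ft

Site P: ISA temp = -6.2°C, deviation -19.8°C, DA = 10600 + 120 × (-19.8) = 8224 ft.
Site Q: ISA temp = 0.6°C, deviation -34.6°C, DA = 7200 + 120 × (-34.6) = 3048 ft.
Site P is higher by 8224 − 3048 = 5176 ft.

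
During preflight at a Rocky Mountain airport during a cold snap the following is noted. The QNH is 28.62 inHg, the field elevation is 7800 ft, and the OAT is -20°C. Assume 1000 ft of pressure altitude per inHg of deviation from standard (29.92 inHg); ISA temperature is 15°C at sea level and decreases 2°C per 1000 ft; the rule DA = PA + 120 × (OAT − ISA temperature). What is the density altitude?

7084 ft

Pressure altitude = 7800 + (29.92 − 28.62) × 1000 = 7800 + (+1300) = 9100 ft.
ISA temperature at 9100 ft = 15 − 2 × (9100/1000) = -3.2°C.
ISA deviation = -20 − (-3.2) = -16.8°C.
Density altitude = 9100 + 120 × (-16.8) = 7084 ft.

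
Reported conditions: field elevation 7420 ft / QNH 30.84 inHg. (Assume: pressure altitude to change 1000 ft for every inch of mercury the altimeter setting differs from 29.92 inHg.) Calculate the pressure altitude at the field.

Pressure correction = (29.92 − 30.84) × 1000 = -920 ft.
Pressure altitude = 7420 + (-920) = 6500 ft.

6500 ft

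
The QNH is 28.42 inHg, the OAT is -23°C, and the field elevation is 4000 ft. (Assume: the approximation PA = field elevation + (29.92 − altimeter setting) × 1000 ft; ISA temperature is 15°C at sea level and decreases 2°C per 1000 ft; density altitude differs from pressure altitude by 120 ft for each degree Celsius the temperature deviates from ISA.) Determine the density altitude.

2260 ft

Pressure altitude = 4000 + (29.92 − 28.42) × 1000 = 4000 + (+1500) = 5500 ft.
ISA temperature at 5500 ft = 15 − 2 × (5500/1000) = 4°C.
ISA deviation = -23 − 4 = -27°C.
Density altitude = 5500 + 120 × (-27) = 2260 ft.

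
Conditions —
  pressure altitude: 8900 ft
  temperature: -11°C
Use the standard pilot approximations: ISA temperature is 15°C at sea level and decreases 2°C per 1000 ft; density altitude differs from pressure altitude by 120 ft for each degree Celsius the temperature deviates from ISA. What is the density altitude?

ISA temperature at 8900 ft = 15 − 2 × (8900/1000) = -2.8°C.
ISA deviation = -11 − (-2.8) = -8.2°C.
Density altitude = 8900 + 120 × (-8.2) = 8900 + (-984) = 7916 ft.

7916 ft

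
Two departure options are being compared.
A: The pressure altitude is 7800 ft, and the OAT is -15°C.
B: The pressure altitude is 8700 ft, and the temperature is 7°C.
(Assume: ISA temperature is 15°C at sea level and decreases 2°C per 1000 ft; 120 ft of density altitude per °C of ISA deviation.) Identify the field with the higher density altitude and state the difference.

A: ISA temp = -0.6°C, deviation -14.4°C, DA = 7800 + 120 × (-14.4) = 6072 ft.
B: ISA temp = -2.4°C, deviation +9.4°C, DA = 8700 + 120 × 9.4 = 9828 ft.
B is higher by 9828 − 6072 = 3756 ft.

B by 3756 ft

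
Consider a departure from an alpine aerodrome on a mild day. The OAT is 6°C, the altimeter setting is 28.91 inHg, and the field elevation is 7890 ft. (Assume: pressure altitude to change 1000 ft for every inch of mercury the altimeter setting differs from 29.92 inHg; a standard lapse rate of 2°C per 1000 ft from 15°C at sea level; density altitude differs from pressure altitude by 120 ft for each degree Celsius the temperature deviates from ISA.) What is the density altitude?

9956 ft

Pressure altitude = 7890 + (29.92 − 28.91) × 1000 = 7890 + (+1010) = 8900 ft.
ISA temperature at 8900 ft = 15 − 2 × (8900/1000) = -2.8°C.
ISA deviation = 6 − (-2.8) = +8.8°C.
Density altitude = 8900 + 120 × (8.8) = 9956 ft.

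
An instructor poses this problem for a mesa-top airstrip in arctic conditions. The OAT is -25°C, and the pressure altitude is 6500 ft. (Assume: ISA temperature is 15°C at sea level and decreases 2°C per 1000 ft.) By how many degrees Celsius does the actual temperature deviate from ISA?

ISA temperature at 6500 ft = 15 − 2 × (6500/1000) = 2°C.
Deviation = OAT − ISA = -25 − 2 = -27°C.

ISA-27°C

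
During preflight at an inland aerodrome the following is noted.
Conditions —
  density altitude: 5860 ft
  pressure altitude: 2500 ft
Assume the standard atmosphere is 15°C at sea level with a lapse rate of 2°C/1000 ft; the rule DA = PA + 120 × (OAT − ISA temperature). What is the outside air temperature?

38°C

Density altitude − pressure altitude = 5860 − 2500 = +3360 ft.
At 120 ft/°C that is an ISA deviation of 3360/120 = +28°C.
ISA temperature at 2500 ft = 15 − 2 × (2500/1000) = 10°C.
OAT = ISA + deviation = 10 + (+28) = 38°C.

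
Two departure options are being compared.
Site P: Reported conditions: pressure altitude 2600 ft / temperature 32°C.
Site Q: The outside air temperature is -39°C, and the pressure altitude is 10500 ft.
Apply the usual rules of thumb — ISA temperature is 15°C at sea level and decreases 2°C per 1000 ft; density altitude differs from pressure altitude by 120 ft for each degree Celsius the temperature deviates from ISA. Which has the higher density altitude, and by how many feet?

Site Q by 1276 ft

Site P: ISA temp = 9.8°C, deviation +22.2°C, DA = 2600 + 120 × 22.2 = 5264 ft.
Site Q: ISA temp = -6°C, deviation -33°C, DA = 10500 + 120 × (-33) = 6540 ft.
Site Q is higher by 6540 − 5264 = 1276 ft.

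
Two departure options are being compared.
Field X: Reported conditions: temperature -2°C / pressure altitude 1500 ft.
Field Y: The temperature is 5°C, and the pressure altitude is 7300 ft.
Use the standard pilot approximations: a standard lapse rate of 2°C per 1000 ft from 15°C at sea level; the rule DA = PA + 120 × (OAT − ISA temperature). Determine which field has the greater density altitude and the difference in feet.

Field X: ISA temp = 12°C, deviation -14°C, DA = 1500 + 120 × (-14) = -180 ft.
Field Y: ISA temp = 0.4°C, deviation +4.6°C, DA = 7300 + 120 × 4.6 = 7852 ft.
Field Y is higher by 7852 − (-180) = 8032 ft.

Field Y by 8032 ft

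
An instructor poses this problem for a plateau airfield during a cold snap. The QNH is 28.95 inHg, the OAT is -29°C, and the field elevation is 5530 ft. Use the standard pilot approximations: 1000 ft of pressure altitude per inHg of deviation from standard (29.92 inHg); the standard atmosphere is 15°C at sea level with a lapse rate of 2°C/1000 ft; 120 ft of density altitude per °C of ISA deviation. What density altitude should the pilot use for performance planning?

2780 ft

Pressure altitude = 5530 + (29.92 − 28.95) × 1000 = 5530 + (+970) = 6500 ft.
ISA temperature at 6500 ft = 15 − 2 × (6500/1000) = 2°C.
ISA deviation = -29 − 2 = -31°C.
Density altitude = 6500 + 120 × (-31) = 2780 ft.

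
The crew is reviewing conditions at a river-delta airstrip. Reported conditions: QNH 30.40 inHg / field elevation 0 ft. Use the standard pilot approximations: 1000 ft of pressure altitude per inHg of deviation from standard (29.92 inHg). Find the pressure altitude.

-480 ft

Pressure correction = (29.92 − 30.40) × 1000 = -480 ft.
Pressure altitude = 0 + (-480) = -480 ft.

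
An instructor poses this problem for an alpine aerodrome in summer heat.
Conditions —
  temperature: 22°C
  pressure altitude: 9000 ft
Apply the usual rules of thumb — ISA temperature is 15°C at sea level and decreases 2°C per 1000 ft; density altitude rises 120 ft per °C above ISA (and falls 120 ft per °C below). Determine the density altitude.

ISA temperature at 9000 ft = 15 − 2 × (9000/1000) = -3°C.
ISA deviation = 22 − (-3) = +25°C.
Density altitude = 9000 + 120 × (25) = 9000 + (+3000) = 12000 ft.

12000 ft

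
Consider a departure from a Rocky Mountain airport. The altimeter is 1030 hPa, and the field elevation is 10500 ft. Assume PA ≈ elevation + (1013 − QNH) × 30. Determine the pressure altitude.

Pressure correction = (1013 − 1030) × 30 = -510 ft.
Pressure altitude = 10500 + (-510) = 9990 ft.

9990 ft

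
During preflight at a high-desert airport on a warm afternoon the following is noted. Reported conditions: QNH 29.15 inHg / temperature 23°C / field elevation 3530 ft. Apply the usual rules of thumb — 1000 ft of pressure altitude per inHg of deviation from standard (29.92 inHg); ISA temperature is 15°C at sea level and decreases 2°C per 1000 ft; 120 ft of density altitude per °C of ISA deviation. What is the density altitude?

6292 ft

Pressure altitude = 3530 + (29.92 − 29.15) × 1000 = 3530 + (+770) = 4300 ft.
ISA temperature at 4300 ft = 15 − 2 × (4300/1000) = 6.4°C.
ISA deviation = 23 − 6.4 = +16.6°C.
Density altitude = 4300 + 120 × (16.6) = 6292 ft.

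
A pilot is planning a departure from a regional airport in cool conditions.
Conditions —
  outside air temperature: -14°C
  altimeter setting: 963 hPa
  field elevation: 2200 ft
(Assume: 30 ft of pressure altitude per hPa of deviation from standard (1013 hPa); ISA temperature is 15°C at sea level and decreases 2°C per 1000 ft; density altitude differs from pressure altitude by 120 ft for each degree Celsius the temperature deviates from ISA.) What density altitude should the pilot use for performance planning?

1108 ft

Pressure altitude = 2200 + (1013 − 963) × 30 = 2200 + (+1500) = 3700 ft.
ISA temperature at 3700 ft = 15 − 2 × (3700/1000) = 7.6°C.
ISA deviation = -14 − 7.6 = -21.6°C.
Density altitude = 3700 + 120 × (-21.6) = 1108 ft.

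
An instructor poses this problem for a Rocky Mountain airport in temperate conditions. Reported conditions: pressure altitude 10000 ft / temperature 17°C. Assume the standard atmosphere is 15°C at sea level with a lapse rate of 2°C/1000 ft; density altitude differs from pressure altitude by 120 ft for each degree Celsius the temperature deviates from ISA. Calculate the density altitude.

12640 ft

ISA temperature at 10000 ft = 15 − 2 × (10000/1000) = -5°C.
ISA deviation = 17 − (-5) = +22°C.
Density altitude = 10000 + 120 × (22) = 10000 + (+2640) = 12640 ft.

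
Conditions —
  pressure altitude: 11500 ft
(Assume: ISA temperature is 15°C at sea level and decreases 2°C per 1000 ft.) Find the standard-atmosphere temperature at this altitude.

-8°C

ISA temperature = 15 − 2 × (11500/1000) = 15 − 23 = -8°C.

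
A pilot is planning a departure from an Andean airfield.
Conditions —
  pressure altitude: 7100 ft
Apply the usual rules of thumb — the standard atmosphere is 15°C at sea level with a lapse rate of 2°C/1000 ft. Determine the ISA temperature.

0.8°C

ISA temperature = 15 − 2 × (7100/1000) = 15 − 14.2 = 0.8°C.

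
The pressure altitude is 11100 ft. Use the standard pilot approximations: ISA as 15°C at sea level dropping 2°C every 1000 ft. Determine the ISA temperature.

ISA temperature = 15 − 2 × (11100/1000) = 15 − 22.2 = -7.2°C.

-7.2°C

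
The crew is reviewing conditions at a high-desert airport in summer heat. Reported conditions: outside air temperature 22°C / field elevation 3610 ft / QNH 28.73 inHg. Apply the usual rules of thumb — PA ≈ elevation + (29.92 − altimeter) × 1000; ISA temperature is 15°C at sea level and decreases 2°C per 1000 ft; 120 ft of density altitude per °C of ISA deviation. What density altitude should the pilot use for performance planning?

6792 ft

Pressure altitude = 3610 + (29.92 − 28.73) × 1000 = 3610 + (+1190) = 4800 ft.
ISA temperature at 4800 ft = 15 − 2 × (4800/1000) = 5.4°C.
ISA deviation = 22 − 5.4 = +16.6°C.
Density altitude = 4800 + 120 × (16.6) = 6792 ft.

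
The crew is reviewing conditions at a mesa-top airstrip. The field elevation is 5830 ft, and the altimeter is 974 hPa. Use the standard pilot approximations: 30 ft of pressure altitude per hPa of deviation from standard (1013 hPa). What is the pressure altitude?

Pressure correction = (1013 − 974) × 30 = +1170 ft.
Pressure altitude = 5830 + (+1170) = 7000 ft.

7000 ft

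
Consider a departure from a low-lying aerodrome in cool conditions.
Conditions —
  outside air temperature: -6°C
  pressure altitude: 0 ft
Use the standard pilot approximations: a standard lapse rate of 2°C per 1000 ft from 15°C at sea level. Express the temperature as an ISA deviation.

ISA-21°C

ISA temperature at 0 ft = 15 − 2 × (0/1000) = 15°C.
Deviation = OAT − ISA = -6 − 15 = -21°C.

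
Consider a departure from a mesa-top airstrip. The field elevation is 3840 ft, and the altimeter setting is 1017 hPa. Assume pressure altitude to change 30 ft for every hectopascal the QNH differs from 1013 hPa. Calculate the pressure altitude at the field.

3720 ft

Pressure correction = (1013 − 1017) × 30 = -120 ft.
Pressure altitude = 3840 + (-120) = 3720 ft.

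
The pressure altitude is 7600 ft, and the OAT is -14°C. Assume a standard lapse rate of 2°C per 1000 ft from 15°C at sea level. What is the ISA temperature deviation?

ISA temperature at 7600 ft = 15 − 2 × (7600/1000) = -0.2°C.
Deviation = OAT − ISA = -14 − (-0.2) = -13.8°C.

ISA-13.8°C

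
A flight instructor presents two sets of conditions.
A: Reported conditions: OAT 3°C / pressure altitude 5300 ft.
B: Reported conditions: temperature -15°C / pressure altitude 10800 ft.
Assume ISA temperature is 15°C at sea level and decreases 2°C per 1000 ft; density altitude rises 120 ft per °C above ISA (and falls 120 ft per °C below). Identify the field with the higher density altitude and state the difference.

A: ISA temp = 4.4°C, deviation -1.4°C, DA = 5300 + 120 × (-1.4) = 5132 ft.
B: ISA temp = -6.6°C, deviation -8.4°C, DA = 10800 + 120 × (-8.4) = 9792 ft.
B is higher by 9792 − 5132 = 4660 ft.

B by 4660 ft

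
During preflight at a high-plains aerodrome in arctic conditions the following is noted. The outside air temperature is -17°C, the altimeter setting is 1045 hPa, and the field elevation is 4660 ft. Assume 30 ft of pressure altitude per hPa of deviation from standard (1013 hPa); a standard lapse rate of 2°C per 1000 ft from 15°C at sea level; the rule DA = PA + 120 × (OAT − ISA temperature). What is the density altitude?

Pressure altitude = 4660 + (1013 − 1045) × 30 = 4660 + (-960) = 3700 ft.
ISA temperature at 3700 ft = 15 − 2 × (3700/1000) = 7.6°C.
ISA deviation = -17 − 7.6 = -24.6°C.
Density altitude = 3700 + 120 × (-24.6) = 748 ft.

748 ft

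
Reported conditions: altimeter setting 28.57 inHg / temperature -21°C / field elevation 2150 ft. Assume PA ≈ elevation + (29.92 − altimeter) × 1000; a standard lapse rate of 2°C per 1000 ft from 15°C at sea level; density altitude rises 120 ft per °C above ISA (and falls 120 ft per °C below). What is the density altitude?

20 ft

Pressure altitude = 2150 + (29.92 − 28.57) × 1000 = 2150 + (+1350) = 3500 ft.
ISA temperature at 3500 ft = 15 − 2 × (3500/1000) = 8°C.
ISA deviation = -21 − 8 = -29°C.
Density altitude = 3500 + 120 × (-29) = 20 ft.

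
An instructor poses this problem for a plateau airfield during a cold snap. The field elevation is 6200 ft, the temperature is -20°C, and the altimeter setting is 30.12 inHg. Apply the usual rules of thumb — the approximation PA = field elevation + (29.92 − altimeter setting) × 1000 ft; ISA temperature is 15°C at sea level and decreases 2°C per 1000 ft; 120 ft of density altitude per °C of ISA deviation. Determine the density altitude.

3240 ft

Pressure altitude = 6200 + (29.92 − 30.12) × 1000 = 6200 + (-200) = 6000 ft.
ISA temperature at 6000 ft = 15 − 2 × (6000/1000) = 3°C.
ISA deviation = -20 − 3 = -23°C.
Density altitude = 6000 + 120 × (-23) = 3240 ft.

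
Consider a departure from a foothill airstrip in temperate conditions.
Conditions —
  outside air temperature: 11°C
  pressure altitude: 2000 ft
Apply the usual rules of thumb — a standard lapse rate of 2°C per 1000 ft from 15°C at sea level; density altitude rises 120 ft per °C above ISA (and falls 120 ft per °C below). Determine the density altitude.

2000 ft

ISA temperature at 2000 ft = 15 − 2 × (2000/1000) = 11°C.
ISA deviation = 11 − 11 = 0°C.
Density altitude = 2000 + 120 × (0) = 2000 + (0) = 2000 ft.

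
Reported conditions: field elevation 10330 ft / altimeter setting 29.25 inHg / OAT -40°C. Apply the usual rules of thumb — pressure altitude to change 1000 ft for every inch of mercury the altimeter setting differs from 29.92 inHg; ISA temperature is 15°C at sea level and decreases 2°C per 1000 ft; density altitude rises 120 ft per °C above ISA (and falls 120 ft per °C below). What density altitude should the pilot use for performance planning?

7040 ft

Pressure altitude = 10330 + (29.92 − 29.25) × 1000 = 10330 + (+670) = 11000 ft.
ISA temperature at 11000 ft = 15 − 2 × (11000/1000) = -7°C.
ISA deviation = -40 − (-7) = -33°C.
Density altitude = 11000 + 120 × (-33) = 7040 ft.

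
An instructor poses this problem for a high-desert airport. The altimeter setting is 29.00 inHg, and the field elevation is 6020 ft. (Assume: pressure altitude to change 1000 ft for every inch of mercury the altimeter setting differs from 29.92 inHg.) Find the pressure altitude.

6940 ft

Pressure correction = (29.92 − 29.00) × 1000 = +920 ft.
Pressure altitude = 6020 + (+920) = 6940 ft.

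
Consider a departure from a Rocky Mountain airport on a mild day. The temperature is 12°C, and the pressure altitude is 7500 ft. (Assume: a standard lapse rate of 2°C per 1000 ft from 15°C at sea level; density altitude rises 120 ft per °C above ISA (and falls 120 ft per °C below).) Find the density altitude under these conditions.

ISA temperature at 7500 ft = 15 − 2 × (7500/1000) = 0°C.
ISA deviation = 12 − 0 = +12°C.
Density altitude = 7500 + 120 × (12) = 7500 + (+1440) = 8940 ft.

8940 ft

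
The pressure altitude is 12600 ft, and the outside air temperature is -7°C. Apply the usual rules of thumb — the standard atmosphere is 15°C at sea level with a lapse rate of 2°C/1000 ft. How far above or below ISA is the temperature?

ISA temperature at 12600 ft = 15 − 2 × (12600/1000) = -10.2°C.
Deviation = OAT − ISA = -7 − (-10.2) = +3.2°C.

ISA+3.2°C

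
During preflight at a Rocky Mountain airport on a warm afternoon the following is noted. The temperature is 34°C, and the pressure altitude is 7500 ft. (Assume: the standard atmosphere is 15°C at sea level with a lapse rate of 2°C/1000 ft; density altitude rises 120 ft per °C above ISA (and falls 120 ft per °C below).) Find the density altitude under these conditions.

11580 ft

ISA temperature at 7500 ft = 15 − 2 × (7500/1000) = 0°C.
ISA deviation = 34 − 0 = +34°C.
Density altitude = 7500 + 120 × (34) = 7500 + (+4080) = 11580 ft.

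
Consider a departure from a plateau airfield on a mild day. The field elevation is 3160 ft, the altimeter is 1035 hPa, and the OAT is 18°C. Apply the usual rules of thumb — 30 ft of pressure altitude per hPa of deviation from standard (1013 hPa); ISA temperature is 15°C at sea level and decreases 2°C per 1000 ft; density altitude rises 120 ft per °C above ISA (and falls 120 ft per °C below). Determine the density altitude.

Pressure altitude = 3160 + (1013 − 1035) × 30 = 3160 + (-660) = 2500 ft.
ISA temperature at 2500 ft = 15 − 2 × (2500/1000) = 10°C.
ISA deviation = 18 − 10 = +8°C.
Density altitude = 2500 + 120 × (8) = 3460 ft.

3460 ft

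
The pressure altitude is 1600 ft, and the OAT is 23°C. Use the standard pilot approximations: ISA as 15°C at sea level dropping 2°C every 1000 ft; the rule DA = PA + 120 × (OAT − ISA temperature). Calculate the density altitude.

ISA temperature at 1600 ft = 15 − 2 × (1600/1000) = 11.8°C.
ISA deviation = 23 − 11.8 = +11.2°C.
Density altitude = 1600 + 120 × (11.2) = 1600 + (+1344) = 2944 ft.

2944 ft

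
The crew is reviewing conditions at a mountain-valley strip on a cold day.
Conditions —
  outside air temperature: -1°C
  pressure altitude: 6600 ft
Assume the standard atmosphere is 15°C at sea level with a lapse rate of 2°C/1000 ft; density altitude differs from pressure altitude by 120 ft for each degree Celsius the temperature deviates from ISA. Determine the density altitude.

ISA temperature at 6600 ft = 15 − 2 × (6600/1000) = 1.8°C.
ISA deviation = -1 − 1.8 = -2.8°C.
Density altitude = 6600 + 120 × (-2.8) = 6600 + (-336) = 6264 ft.

6264 ft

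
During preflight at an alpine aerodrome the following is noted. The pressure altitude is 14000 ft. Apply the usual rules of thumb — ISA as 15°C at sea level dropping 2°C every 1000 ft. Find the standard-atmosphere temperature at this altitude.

ISA temperature = 15 − 2 × (14000/1000) = 15 − 28 = -13°C.

-13°C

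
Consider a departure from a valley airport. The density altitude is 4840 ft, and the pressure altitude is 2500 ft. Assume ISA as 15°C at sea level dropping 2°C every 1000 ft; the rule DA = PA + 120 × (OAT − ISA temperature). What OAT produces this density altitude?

29.5°C

Density altitude − pressure altitude = 4840 − 2500 = +2340 ft.
At 120 ft/°C that is an ISA deviation of 2340/120 = +19.5°C.
ISA temperature at 2500 ft = 15 − 2 × (2500/1000) = 10°C.
OAT = ISA + deviation = 10 + (+19.5) = 29.5°C.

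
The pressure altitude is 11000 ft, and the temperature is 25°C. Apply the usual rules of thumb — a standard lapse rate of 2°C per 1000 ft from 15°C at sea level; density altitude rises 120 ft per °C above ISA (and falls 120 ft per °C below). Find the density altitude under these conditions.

14840 ft

ISA temperature at 11000 ft = 15 − 2 × (11000/1000) = -7°C.
ISA deviation = 25 − (-7) = +32°C.
Density altitude = 11000 + 120 × (32) = 11000 + (+3840) = 14840 ft.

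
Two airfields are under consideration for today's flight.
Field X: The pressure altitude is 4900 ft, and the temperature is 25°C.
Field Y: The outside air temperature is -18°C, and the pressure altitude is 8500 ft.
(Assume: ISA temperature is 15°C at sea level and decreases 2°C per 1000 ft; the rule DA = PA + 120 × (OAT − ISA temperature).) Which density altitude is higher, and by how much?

Field X by 696 ft

Field X: ISA temp = 5.2°C, deviation +19.8°C, DA = 4900 + 120 × 19.8 = 7276 ft.
Field Y: ISA temp = -2°C, deviation -16°C, DA = 8500 + 120 × (-16) = 6580 ft.
Field X is higher by 7276 − 6580 = 696 ft.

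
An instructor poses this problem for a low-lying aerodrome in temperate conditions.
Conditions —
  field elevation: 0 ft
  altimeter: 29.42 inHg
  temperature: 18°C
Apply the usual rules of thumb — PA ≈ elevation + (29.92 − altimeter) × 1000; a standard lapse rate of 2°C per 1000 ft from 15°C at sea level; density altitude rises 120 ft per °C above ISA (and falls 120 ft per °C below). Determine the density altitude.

980 ft

Pressure altitude = 0 + (29.92 − 29.42) × 1000 = 0 + (+500) = 500 ft.
ISA temperature at 500 ft = 15 − 2 × (500/1000) = 14°C.
ISA deviation = 18 − 14 = +4°C.
Density altitude = 500 + 120 × (4) = 980 ft.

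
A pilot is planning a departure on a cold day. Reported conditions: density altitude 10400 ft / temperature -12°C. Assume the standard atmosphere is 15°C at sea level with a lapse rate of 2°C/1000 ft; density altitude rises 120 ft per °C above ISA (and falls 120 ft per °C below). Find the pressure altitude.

11000 ft

DA = PA + 120 × (OAT − (15 − 2·PA/1000)) = PA + 120·OAT − 1800 + 0.24·PA = 1.24·PA + 120·OAT − 1800.
So 1.24·PA = 10400 − 120 × (-12) + 1800 = 13640.
PA = 13640 / 1.24 = 11000 ft.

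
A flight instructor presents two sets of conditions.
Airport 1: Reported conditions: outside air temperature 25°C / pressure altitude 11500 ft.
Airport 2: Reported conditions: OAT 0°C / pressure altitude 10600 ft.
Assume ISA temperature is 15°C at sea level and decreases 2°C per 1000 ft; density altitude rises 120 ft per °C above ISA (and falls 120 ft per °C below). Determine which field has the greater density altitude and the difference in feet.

Airport 1 by 4116 ft

Airport 1: ISA temp = -8°C, deviation +33°C, DA = 11500 + 120 × 33 = 15460 ft.
Airport 2: ISA temp = -6.2°C, deviation +6.2°C, DA = 10600 + 120 × 6.2 = 11344 ft.
Airport 1 is higher by 15460 − 11344 = 4116 ft.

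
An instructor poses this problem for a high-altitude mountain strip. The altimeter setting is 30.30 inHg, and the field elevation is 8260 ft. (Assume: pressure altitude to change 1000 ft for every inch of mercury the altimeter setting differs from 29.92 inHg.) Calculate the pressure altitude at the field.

Pressure correction = (29.92 − 30.30) × 1000 = -380 ft.
Pressure altitude = 8260 + (-380) = 7880 ft.

7880 ft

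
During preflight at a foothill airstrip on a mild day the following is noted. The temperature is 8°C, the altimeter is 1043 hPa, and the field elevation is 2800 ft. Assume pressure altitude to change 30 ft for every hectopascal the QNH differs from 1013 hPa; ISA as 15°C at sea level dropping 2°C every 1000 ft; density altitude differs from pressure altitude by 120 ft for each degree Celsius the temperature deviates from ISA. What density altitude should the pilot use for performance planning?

1516 ft

Pressure altitude = 2800 + (1013 − 1043) × 30 = 2800 + (-900) = 1900 ft.
ISA temperature at 1900 ft = 15 − 2 × (1900/1000) = 11.2°C.
ISA deviation = 8 − 11.2 = -3.2°C.
Density altitude = 1900 + 120 × (-3.2) = 1516 ft.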